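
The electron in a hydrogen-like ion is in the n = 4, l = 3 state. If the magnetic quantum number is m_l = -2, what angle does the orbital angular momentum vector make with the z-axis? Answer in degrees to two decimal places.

θ ≈ 125.26°

|L| = √(l(l+1)) ℏ = 2√3 ℏ.
L_z = m_l ℏ = −2ℏ.
cos θ = L_z/|L| = -2/√12, so θ ≈ 125.26°.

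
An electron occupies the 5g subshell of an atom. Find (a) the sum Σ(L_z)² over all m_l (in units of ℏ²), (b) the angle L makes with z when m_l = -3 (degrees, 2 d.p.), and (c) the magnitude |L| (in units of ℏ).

5g means n = 5, l = 4.
Σ m_l² = 60, so Σ(L_z)² = 60 ℏ².
For m_l = -3: cos θ = -3/√20, θ ≈ 132.13°.
|L| = ℏ√(4·5) = 2√5 ℏ ≈ 4.472ℏ.

Σ(L_z)² = 60 ℏ²; θ(m_l=-3) ≈ 132.13°; |L| = 2√5 ℏ ≈ 4.472ℏ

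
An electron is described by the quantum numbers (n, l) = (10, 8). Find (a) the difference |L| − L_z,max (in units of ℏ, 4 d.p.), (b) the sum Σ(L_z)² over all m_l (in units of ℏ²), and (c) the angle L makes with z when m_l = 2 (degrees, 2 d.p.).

|L| − L_z,max = (6√2 − 8)ℏ ≈ 0.4853ℏ.
Σ m_l² = 408, so Σ(L_z)² = 408 ℏ².
For m_l = 2: cos θ = 2/√72, θ ≈ 76.37°.

|L|−L_z,max ≈ 0.4853ℏ; Σ(L_z)² = 408 ℏ²; θ(m_l=2) ≈ 76.37°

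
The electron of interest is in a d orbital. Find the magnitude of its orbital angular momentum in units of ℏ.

|L| = √6 ℏ ≈ 2.449ℏ

A d state has l = 2.
|L| = ℏ√(l(l+1)) = ℏ√(2·3) = √6 ℏ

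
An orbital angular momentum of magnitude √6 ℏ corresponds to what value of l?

l = 2

Since |L|² = l(l+1)ℏ², l(l+1) = 6.
The positive root is l = 2.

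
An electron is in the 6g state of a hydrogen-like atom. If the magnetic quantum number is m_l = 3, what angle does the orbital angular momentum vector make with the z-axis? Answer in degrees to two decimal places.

The 6g subshell has l = 4.
|L| = √(l(l+1)) ℏ = 2√5 ℏ.
L_z = m_l ℏ = 3ℏ.
cos θ = L_z/|L| = 3/√20, so θ ≈ 47.87°.

θ ≈ 47.87°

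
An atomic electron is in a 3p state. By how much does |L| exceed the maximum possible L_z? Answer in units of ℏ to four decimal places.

|L| − L_z,max ≈ 0.4142ℏ

3p means n = 3, l = 1.
|L| = √2 ℏ ≈ 1.4142ℏ, while L_z,max = lℏ = 1ℏ.
The difference is (√2 − 1)ℏ ≈ 0.4142ℏ.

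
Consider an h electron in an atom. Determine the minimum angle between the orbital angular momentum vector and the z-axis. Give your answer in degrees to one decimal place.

An h state has l = 5.
|L| = ℏ√(l(l+1)) = √30 ℏ.
The smallest angle corresponds to the largest L_z, i.e. m_l = l = 5, giving L_z = 5ℏ.
cos θ_min = 5/√30, so θ_min ≈ 24.1°.

θ_min ≈ 24.1°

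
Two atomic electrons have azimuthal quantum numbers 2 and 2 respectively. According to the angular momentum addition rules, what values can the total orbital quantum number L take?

L runs from |2 − 2| = 0 to 2 + 2 = 4.
Allowed values: L = 0, 1, 2, 3, 4.

L = 0, 1, 2, 3, 4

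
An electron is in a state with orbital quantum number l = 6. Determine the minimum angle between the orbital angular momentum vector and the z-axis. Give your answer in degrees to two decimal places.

θ_min ≈ 22.21°

|L|² = l(l+1)ℏ² = 42ℏ², so |L| = √42 ℏ.
The smallest angle corresponds to the largest L_z, i.e. m_l = l = 6, giving L_z = 6ℏ.
cos θ_min = 6/√42, so θ_min ≈ 22.21°.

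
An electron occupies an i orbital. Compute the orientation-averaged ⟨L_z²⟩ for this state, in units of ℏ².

⟨L_z²⟩ = 14 ℏ²

An i state has l = 6.
m_l ∈ {-6, -5, -4, -3, -2, -1, 0, 1, 2, 3, 4, 5, 6}.
Average of L_z² over 13 states: 182/13 ℏ² = 14 ℏ².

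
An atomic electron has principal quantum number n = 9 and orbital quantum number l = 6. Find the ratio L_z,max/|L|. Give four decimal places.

L_z,max/|L| = 0.9258

|L| = √42 ℏ ≈ 6.4807ℏ, while L_z,max = lℏ = 6ℏ.
L_z,max/|L| = 6/√42 = 0.9258.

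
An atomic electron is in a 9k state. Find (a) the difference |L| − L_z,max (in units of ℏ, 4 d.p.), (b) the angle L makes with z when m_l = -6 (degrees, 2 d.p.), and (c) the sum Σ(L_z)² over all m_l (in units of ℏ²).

9k means n = 9, l = 7.
|L| − L_z,max = (2√14 − 7)ℏ ≈ 0.4833ℏ.
For m_l = -6: cos θ = -6/√56, θ ≈ 143.30°.
Σ m_l² = 280, so Σ(L_z)² = 280 ℏ².

|L|−L_z,max ≈ 0.4833ℏ; θ(m_l=-6) ≈ 143.30°; Σ(L_z)² = 280 ℏ²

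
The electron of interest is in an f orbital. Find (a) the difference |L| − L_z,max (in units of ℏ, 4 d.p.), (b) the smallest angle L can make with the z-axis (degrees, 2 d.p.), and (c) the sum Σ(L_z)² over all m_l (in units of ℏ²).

The letter f corresponds to l = 3.
|L| − L_z,max = (2√3 − 3)ℏ ≈ 0.4641ℏ.
cos θ_min = 3/√12, so θ_min ≈ 30.00°.
Σ m_l² = 28, so Σ(L_z)² = 28 ℏ².

|L|−L_z,max ≈ 0.4641ℏ; θ_min ≈ 30.00°; Σ(L_z)² = 28 ℏ²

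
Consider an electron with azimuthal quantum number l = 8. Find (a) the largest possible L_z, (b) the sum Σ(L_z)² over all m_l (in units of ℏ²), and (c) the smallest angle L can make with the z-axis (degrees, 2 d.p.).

L_z,max = lℏ = 8ℏ.
Σ m_l² = 408, so Σ(L_z)² = 408 ℏ².
cos θ_min = 8/√72, so θ_min ≈ 19.47°.

L_z,max = 8ℏ; Σ(L_z)² = 408 ℏ²; θ_min ≈ 19.47°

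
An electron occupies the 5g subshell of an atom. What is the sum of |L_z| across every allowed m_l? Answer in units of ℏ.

For 5g, l = 4.
The allowed m_l values are -4, -3, -2, -1, 0, 1, 2, 3, 4.
Σ|m_l| = 2·4(4+1)/2 = 20.

Σ|L_z| = 20 ℏ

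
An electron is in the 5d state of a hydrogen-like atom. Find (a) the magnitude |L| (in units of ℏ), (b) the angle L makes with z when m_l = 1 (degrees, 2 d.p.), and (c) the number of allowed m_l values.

|L| = √6 ℏ ≈ 2.449ℏ; θ(m_l=1) ≈ 65.91°; 5 values

5d means n = 5, l = 2.
|L| = ℏ√(2·3) = √6 ℏ ≈ 2.449ℏ.
For m_l = 1: cos θ = 1/√6, θ ≈ 65.91°.
There are 2l+1 = 5 values of m_l.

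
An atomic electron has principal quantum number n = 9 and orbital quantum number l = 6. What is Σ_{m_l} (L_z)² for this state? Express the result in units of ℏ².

m_l ∈ {-6, -5, -4, -3, -2, -1, 0, 1, 2, 3, 4, 5, 6}.
Σ m_l² = 2·(1 + 4 + 9 + 16 + 25 + 36) = 182.

Σ(L_z)² = 182 ℏ²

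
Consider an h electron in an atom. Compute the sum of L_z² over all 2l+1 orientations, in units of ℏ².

Σ(L_z)² = 110 ℏ²

An h state has l = 5.
The allowed m_l values are -5, -4, -3, -2, -1, 0, 1, 2, 3, 4, 5.
Σ m_l² = l(l+1)(2l+1)/3 = 5·6·11/3 = 110.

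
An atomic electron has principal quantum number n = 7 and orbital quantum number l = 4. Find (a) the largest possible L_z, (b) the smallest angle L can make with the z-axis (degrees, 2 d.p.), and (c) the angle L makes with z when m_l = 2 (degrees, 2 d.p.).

L_z,max = lℏ = 4ℏ.
cos θ_min = 4/√20, so θ_min ≈ 26.57°.
For m_l = 2: cos θ = 2/√20, θ ≈ 63.43°.

L_z,max = 4ℏ; θ_min ≈ 26.57°; θ(m_l=2) ≈ 63.43°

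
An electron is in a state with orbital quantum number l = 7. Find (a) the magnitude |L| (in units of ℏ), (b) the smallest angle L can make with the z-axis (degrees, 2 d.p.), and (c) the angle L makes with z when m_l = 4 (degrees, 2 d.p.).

|L| = 2√14 ℏ ≈ 7.483ℏ; θ_min ≈ 20.70°; θ(m_l=4) ≈ 57.69°

|L| = ℏ√(7·8) = 2√14 ℏ ≈ 7.483ℏ.
cos θ_min = 7/√56, so θ_min ≈ 20.70°.
For m_l = 4: cos θ = 4/√56, θ ≈ 57.69°.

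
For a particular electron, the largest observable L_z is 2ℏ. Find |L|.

|L| = √6 ℏ ≈ 2.449ℏ

Since max m_l = l, l = 2.
Then |L| = ℏ√(2·3) = √6 ℏ.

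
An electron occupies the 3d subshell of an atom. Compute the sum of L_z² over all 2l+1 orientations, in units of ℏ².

3d means n = 3, l = 2.
m_l runs from −2 to 2, i.e. {-2, -1, 0, 1, 2}.
Σ m_l² = l(l+1)(2l+1)/3 = 2·3·5/3 = 10.

Σ(L_z)² = 10 ℏ²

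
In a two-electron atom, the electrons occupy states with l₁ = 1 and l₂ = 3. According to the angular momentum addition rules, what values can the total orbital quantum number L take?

L runs from |1 − 3| = 2 to 1 + 3 = 4.
So L can be 2, 3, 4.

L = 2, 3, 4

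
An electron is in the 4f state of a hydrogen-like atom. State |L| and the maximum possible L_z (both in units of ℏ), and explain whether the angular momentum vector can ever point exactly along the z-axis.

No: L_z,max = 3ℏ < |L| = 2√3 ℏ ≈ 3.464ℏ

4f means n = 4, l = 3.
|L| = 2√3 ℏ ≈ 3.4641ℏ, while L_z,max = lℏ = 3ℏ.
Since |L| > L_z,max, the vector can never point exactly along z; the closest it comes is θ_min = arccos(3/√12) ≈ 30.0°.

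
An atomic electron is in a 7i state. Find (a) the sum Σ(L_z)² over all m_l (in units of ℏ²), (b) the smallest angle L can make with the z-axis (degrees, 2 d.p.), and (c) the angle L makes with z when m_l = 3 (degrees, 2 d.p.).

For 7i, l = 6.
Σ m_l² = 182, so Σ(L_z)² = 182 ℏ².
cos θ_min = 6/√42, so θ_min ≈ 22.21°.
For m_l = 3: cos θ = 3/√42, θ ≈ 62.42°.

Σ(L_z)² = 182 ℏ²; θ_min ≈ 22.21°; θ(m_l=3) ≈ 62.42°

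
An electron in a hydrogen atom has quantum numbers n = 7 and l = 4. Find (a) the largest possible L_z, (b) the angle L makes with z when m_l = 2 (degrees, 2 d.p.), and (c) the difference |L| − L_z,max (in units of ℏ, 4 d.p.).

L_z,max = 4ℏ; θ(m_l=2) ≈ 63.43°; |L|−L_z,max ≈ 0.4721ℏ

L_z,max = lℏ = 4ℏ.
For m_l = 2: cos θ = 2/√20, θ ≈ 63.43°.
|L| − L_z,max = (2√5 − 4)ℏ ≈ 0.4721ℏ.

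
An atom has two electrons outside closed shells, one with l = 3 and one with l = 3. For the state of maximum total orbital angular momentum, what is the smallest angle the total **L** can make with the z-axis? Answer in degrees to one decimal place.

θ_min ≈ 22.2°

L runs from |3 − 3| = 0 to 3 + 3 = 6.
So L can be 0, 1, 2, 3, 4, 5, 6.
The maximum is L = 6, with |L_tot| = ℏ√(6·7) = √42 ℏ.
The minimum angle with z is arccos(6/√42) ≈ 22.2°.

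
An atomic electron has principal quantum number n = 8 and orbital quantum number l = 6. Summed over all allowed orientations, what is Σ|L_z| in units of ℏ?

Σ|L_z| = 42 ℏ

The allowed m_l values are -6, -5, -4, -3, -2, -1, 0, 1, 2, 3, 4, 5, 6.
Σ|m_l| = l(l+1) = 42.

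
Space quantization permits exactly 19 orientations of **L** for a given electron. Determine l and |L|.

2l + 1 = 19 ⇒ l = 9.
|L| = ℏ√(l(l+1)) = ℏ√(9·10) = 3√10 ℏ.

l = 9, |L| = 3√10 ℏ ≈ 9.487ℏ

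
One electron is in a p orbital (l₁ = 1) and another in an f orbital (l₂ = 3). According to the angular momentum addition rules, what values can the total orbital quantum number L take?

L runs from |1 − 3| = 2 to 1 + 3 = 4.
So L can be 2, 3, 4.

L = 2, 3, 4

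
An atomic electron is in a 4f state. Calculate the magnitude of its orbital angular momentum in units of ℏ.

|L| = 2√3 ℏ ≈ 3.464ℏ

The 4f subshell has l = 3.
|L| = ℏ√(l(l+1)) = ℏ√(3·4) = 2√3 ℏ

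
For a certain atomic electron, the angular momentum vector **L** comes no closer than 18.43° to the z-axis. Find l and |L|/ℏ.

cos²θ_min = l/(l+1) = 0.9001.
Thus l = 0.9001/(1 − 0.9001) ≈ 9.
Then |L| = ℏ√(9·10) = 3√10 ℏ.

l = 9, |L| = 3√10 ℏ ≈ 9.487ℏ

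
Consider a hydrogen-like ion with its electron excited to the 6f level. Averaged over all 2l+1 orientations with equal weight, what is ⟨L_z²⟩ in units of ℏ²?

⟨L_z²⟩ = 4 ℏ²

The 6f level has l = 3.
m_l ∈ {-3, -2, -1, 0, 1, 2, 3}.
⟨L_z²⟩ = ℏ²·(Σ m_l²)/(2l+1) = ℏ²·28/7 = 4ℏ².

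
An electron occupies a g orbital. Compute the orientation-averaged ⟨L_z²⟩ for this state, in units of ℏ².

For a g orbital, l = 4.
The allowed m_l values are -4, -3, -2, -1, 0, 1, 2, 3, 4.
⟨L_z²⟩ = ℏ²·l(l+1)/3 = 6.667ℏ².

⟨L_z²⟩ = 6.667 ℏ²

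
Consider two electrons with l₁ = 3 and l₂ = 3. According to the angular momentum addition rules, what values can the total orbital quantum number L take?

The total orbital quantum number L ranges from |l₁ − l₂| to l₁ + l₂ in integer steps.
So L can be 0, 1, 2, 3, 4, 5, 6.

L = 0, 1, 2, 3, 4, 5, 6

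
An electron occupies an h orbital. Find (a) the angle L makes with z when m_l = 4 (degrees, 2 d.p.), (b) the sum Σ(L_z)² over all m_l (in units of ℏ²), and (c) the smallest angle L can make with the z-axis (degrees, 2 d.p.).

θ(m_l=4) ≈ 43.09°; Σ(L_z)² = 110 ℏ²; θ_min ≈ 24.09°

For an h orbital, l = 5.
For m_l = 4: cos θ = 4/√30, θ ≈ 43.09°.
Σ m_l² = 110, so Σ(L_z)² = 110 ℏ².
cos θ_min = 5/√30, so θ_min ≈ 24.09°.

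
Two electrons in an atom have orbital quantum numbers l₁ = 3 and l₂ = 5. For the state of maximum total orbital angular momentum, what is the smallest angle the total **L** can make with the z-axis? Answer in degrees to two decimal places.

θ_min ≈ 19.47°

Angular momentum addition gives L = |l₁ − l₂|, …, l₁ + l₂.
L ∈ {2, 3, 4, 5, 6, 7, 8}.
The maximum is L = 8, with |L_tot| = ℏ√(8·9) = 6√2 ℏ.
The minimum angle with z is arccos(8/√72) ≈ 19.47°.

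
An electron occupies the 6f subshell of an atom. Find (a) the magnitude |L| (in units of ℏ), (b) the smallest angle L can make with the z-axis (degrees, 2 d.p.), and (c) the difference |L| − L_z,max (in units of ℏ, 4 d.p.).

6f means n = 6, l = 3.
|L| = ℏ√(3·4) = 2√3 ℏ ≈ 3.464ℏ.
cos θ_min = 3/√12, so θ_min ≈ 30.00°.
|L| − L_z,max = (2√3 − 3)ℏ ≈ 0.4641ℏ.

|L| = 2√3 ℏ ≈ 3.464ℏ; θ_min ≈ 30.00°; |L|−L_z,max ≈ 0.4641ℏ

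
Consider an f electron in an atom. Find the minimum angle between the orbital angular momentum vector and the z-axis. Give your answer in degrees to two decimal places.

θ_min ≈ 30.00°

An f state has l = 3.
|L|² = l(l+1)ℏ² = 12ℏ², so |L| = 2√3 ℏ.
The smallest angle corresponds to the largest L_z, i.e. m_l = l = 3, giving L_z = 3ℏ.
cos θ_min = 3/√12, so θ_min ≈ 30.00°.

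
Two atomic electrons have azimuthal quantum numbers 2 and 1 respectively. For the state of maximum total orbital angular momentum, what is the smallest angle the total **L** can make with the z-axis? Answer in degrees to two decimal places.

L runs from |2 − 1| = 1 to 2 + 1 = 3.
Allowed values: L = 1, 2, 3.
The maximum is L = 3, with |L_tot| = ℏ√(3·4) = 2√3 ℏ.
The minimum angle with z is arccos(3/√12) ≈ 30.00°.

θ_min ≈ 30.00°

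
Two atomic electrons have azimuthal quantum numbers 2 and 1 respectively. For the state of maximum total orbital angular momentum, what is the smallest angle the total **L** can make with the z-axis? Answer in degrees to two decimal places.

By the triangle rule, |l₁ − l₂| ≤ L ≤ l₁ + l₂.
So L can be 1, 2, 3.
The maximum is L = 3, with |L_tot| = ℏ√(3·4) = 2√3 ℏ.
The minimum angle with z is arccos(3/√12) ≈ 30.00°.

θ_min ≈ 30.00°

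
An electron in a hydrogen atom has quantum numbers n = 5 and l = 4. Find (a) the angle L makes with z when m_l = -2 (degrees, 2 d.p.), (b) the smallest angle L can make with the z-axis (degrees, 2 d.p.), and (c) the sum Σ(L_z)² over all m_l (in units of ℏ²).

For m_l = -2: cos θ = -2/√20, θ ≈ 116.57°.
cos θ_min = 4/√20, so θ_min ≈ 26.57°.
Σ m_l² = 60, so Σ(L_z)² = 60 ℏ².

θ(m_l=-2) ≈ 116.57°; θ_min ≈ 26.57°; Σ(L_z)² = 60 ℏ²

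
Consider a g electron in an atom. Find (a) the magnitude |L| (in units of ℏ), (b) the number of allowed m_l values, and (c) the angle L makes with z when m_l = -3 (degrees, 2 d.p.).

G corresponds to l = 4.
|L| = ℏ√(4·5) = 2√5 ℏ ≈ 4.472ℏ.
There are 2l+1 = 9 values of m_l.
For m_l = -3: cos θ = -3/√20, θ ≈ 132.13°.

|L| = 2√5 ℏ ≈ 4.472ℏ; 9 values; θ(m_l=-3) ≈ 132.13°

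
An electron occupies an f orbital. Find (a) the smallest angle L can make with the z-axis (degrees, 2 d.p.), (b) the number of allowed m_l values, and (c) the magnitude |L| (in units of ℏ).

θ_min ≈ 30.00°; 7 values; |L| = 2√3 ℏ ≈ 3.464ℏ

For an f orbital, l = 3.
cos θ_min = 3/√12, so θ_min ≈ 30.00°.
There are 2l+1 = 7 values of m_l.
|L| = ℏ√(3·4) = 2√3 ℏ ≈ 3.464ℏ.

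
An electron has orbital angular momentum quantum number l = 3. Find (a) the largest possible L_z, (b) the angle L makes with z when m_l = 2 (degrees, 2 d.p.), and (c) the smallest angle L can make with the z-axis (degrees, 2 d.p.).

L_z,max = 3ℏ; θ(m_l=2) ≈ 54.74°; θ_min ≈ 30.00°

L_z,max = lℏ = 3ℏ.
For m_l = 2: cos θ = 2/√12, θ ≈ 54.74°.
cos θ_min = 3/√12, so θ_min ≈ 30.00°.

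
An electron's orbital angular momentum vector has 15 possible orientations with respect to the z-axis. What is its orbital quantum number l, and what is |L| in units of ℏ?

2l + 1 = 15 ⇒ l = 7.
Then |L| = √(l(l+1)) ℏ = 2√14 ℏ.

l = 7, |L| = 2√14 ℏ ≈ 7.483ℏ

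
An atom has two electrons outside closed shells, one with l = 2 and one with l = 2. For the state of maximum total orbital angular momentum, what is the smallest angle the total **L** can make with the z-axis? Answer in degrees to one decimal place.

L runs from |2 − 2| = 0 to 2 + 2 = 4.
Allowed values: L = 0, 1, 2, 3, 4.
The maximum is L = 4, with |L_tot| = ℏ√(4·5) = 2√5 ℏ.
The minimum angle with z is arccos(4/√20) ≈ 26.6°.

θ_min ≈ 26.6°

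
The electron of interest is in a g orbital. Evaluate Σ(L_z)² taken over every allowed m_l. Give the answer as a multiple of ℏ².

Σ(L_z)² = 60 ℏ²

The letter g corresponds to l = 4.
The allowed m_l values are -4, -3, -2, -1, 0, 1, 2, 3, 4.
Summing m² from −4 to 4: Σ m_l² = 60.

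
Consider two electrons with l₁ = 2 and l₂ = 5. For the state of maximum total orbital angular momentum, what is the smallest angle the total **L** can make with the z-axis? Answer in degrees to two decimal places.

θ_min ≈ 20.70°

L runs from |2 − 5| = 3 to 2 + 5 = 7.
So L can be 3, 4, 5, 6, 7.
The maximum is L = 7, with |L_tot| = ℏ√(7·8) = 2√14 ℏ.
The minimum angle with z is arccos(7/√56) ≈ 20.70°.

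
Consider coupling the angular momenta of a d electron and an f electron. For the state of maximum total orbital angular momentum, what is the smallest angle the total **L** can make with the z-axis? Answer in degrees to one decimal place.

θ_min ≈ 24.1°

L runs from |2 − 3| = 1 to 2 + 3 = 5.
L ∈ {1, 2, 3, 4, 5}.
The maximum is L = 5, with |L_tot| = ℏ√(5·6) = √30 ℏ.
The minimum angle with z is arccos(5/√30) ≈ 24.1°.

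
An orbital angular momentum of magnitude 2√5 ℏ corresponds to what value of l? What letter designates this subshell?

|L| = ℏ√(l(l+1)), so l(l+1) = 20.
Solving: l = 4.

l = 4 (g orbital)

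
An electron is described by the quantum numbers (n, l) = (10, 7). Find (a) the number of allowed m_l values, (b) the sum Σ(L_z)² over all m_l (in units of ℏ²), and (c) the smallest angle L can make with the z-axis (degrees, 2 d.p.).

There are 2l+1 = 15 values of m_l.
Σ m_l² = 280, so Σ(L_z)² = 280 ℏ².
cos θ_min = 7/√56, so θ_min ≈ 20.70°.

15 values; Σ(L_z)² = 280 ℏ²; θ_min ≈ 20.70°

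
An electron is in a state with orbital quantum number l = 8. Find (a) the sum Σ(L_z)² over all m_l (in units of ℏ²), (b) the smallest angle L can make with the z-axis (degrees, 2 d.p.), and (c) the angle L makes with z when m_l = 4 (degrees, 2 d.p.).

Σ(L_z)² = 408 ℏ²; θ_min ≈ 19.47°; θ(m_l=4) ≈ 61.87°

Σ m_l² = 408, so Σ(L_z)² = 408 ℏ².
cos θ_min = 8/√72, so θ_min ≈ 19.47°.
For m_l = 4: cos θ = 4/√72, θ ≈ 61.87°.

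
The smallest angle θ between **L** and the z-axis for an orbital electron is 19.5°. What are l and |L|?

At minimum angle, m_l = l, so cos θ = l/√(l(l+1)); cos²θ = l/(l+1) = 0.8886.
l = cos²θ/sin²θ ≈ 8.
Then |L| = ℏ√(8·9) = 6√2 ℏ.

l = 8, |L| = 6√2 ℏ ≈ 8.485ℏ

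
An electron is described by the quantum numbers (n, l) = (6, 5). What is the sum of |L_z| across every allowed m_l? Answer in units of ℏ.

The allowed m_l values are -5, -4, -3, -2, -1, 0, 1, 2, 3, 4, 5.
Σ|m_l| = l(l+1) = 30.

Σ|L_z| = 30 ℏ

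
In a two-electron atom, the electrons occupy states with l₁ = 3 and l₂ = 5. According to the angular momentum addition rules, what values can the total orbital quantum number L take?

L = 2, 3, 4, 5, 6, 7, 8

By the triangle rule, |l₁ − l₂| ≤ L ≤ l₁ + l₂.
Allowed values: L = 2, 3, 4, 5, 6, 7, 8.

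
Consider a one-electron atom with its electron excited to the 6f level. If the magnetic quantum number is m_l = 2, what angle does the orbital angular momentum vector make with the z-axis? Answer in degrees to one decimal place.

θ ≈ 54.7°

The 6f level has l = 3.
|L| = √(l(l+1)) ℏ = 2√3 ℏ.
L_z = m_l ℏ = 2ℏ.
cos θ = L_z/|L| = 2/√12, so θ ≈ 54.7°.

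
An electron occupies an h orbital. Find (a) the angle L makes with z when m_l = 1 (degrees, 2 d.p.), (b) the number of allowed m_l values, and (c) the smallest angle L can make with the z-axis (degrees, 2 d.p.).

θ(m_l=1) ≈ 79.48°; 11 values; θ_min ≈ 24.09°

An h state has l = 5.
For m_l = 1: cos θ = 1/√30, θ ≈ 79.48°.
There are 2l+1 = 11 values of m_l.
cos θ_min = 5/√30, so θ_min ≈ 24.09°.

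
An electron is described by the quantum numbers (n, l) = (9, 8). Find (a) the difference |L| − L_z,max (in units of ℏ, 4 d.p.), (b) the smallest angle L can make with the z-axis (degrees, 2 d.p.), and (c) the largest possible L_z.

|L|−L_z,max ≈ 0.4853ℏ; θ_min ≈ 19.47°; L_z,max = 8ℏ

|L| − L_z,max = (6√2 − 8)ℏ ≈ 0.4853ℏ.
cos θ_min = 8/√72, so θ_min ≈ 19.47°.
L_z,max = lℏ = 8ℏ.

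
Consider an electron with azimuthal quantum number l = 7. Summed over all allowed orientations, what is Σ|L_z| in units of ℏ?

Σ|L_z| = 56 ℏ

The allowed m_l values are -7, -6, -5, -4, -3, -2, -1, 0, 1, 2, 3, 4, 5, 6, 7.
Σ|m_l| = l(l+1) = 56.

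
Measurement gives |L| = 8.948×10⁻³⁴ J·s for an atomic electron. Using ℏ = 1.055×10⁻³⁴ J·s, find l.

|L|/ℏ = (8.948×10⁻³⁴)/(1.055×10⁻³⁴) ≈ 8.482.
(|L|/ℏ)² = l(l+1) ≈ 71.94 ⇒ l = 8.

l = 8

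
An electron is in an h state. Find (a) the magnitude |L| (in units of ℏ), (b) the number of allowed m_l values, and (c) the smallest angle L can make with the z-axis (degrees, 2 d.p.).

An h state has l = 5.
|L| = ℏ√(5·6) = √30 ℏ ≈ 5.477ℏ.
There are 2l+1 = 11 values of m_l.
cos θ_min = 5/√30, so θ_min ≈ 24.09°.

|L| = √30 ℏ ≈ 5.477ℏ; 11 values; θ_min ≈ 24.09°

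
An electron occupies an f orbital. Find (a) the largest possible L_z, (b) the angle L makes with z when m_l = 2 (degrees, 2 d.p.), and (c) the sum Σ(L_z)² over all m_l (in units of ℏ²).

L_z,max = 3ℏ; θ(m_l=2) ≈ 54.74°; Σ(L_z)² = 28 ℏ²

An f state has l = 3.
L_z,max = lℏ = 3ℏ.
For m_l = 2: cos θ = 2/√12, θ ≈ 54.74°.
Σ m_l² = 28, so Σ(L_z)² = 28 ℏ².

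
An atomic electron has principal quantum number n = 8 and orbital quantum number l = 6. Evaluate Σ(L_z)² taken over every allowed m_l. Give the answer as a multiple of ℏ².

m_l runs from −6 to 6, i.e. {-6, -5, -4, -3, -2, -1, 0, 1, 2, 3, 4, 5, 6}.
Summing m² from −6 to 6: Σ m_l² = 182.

Σ(L_z)² = 182 ℏ²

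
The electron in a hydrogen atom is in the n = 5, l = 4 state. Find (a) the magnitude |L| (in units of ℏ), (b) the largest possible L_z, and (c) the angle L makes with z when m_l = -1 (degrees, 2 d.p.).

|L| = ℏ√(4·5) = 2√5 ℏ ≈ 4.472ℏ.
L_z,max = lℏ = 4ℏ.
For m_l = -1: cos θ = -1/√20, θ ≈ 102.92°.

|L| = 2√5 ℏ ≈ 4.472ℏ; L_z,max = 4ℏ; θ(m_l=-1) ≈ 102.92°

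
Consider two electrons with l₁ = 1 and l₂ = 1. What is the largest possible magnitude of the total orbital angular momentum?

The total orbital quantum number L ranges from |l₁ − l₂| to l₁ + l₂ in integer steps.
L ∈ {0, 1, 2}.
The largest magnitude corresponds to L = 2: |L_tot| = ℏ√(2·3) = √6 ℏ.

|L_tot|_max = √6 ℏ ≈ 2.449ℏ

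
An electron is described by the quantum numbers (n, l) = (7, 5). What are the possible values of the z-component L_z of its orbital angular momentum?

L_z = m_l ℏ with m_l ranging from −l to +l in integer steps.
For l = 5: m_l ∈ {-5, -4, -3, -2, -1, 0, 1, 2, 3, 4, 5}.

L_z ∈ {−5ℏ, −4ℏ, −3ℏ, −2ℏ, −ℏ, 0, ℏ, 2ℏ, 3ℏ, 4ℏ, 5ℏ}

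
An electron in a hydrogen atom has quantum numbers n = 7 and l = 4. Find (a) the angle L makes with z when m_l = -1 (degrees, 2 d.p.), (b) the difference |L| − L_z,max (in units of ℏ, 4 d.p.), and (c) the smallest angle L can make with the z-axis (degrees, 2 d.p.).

θ(m_l=-1) ≈ 102.92°; |L|−L_z,max ≈ 0.4721ℏ; θ_min ≈ 26.57°

For m_l = -1: cos θ = -1/√20, θ ≈ 102.92°.
|L| − L_z,max = (2√5 − 4)ℏ ≈ 0.4721ℏ.
cos θ_min = 4/√20, so θ_min ≈ 26.57°.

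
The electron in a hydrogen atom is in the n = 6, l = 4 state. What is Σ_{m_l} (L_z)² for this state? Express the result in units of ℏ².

m_l ∈ {-4, -3, -2, -1, 0, 1, 2, 3, 4}.
Σ m_l² = 2·(1 + 4 + 9 + 16) = 60.

Σ(L_z)² = 60 ℏ²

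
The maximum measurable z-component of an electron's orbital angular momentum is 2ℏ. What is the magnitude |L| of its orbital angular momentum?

|L| = √6 ℏ ≈ 2.449ℏ

L_z,max = lℏ, so l = 2.
Then |L| = ℏ√(2·3) = √6 ℏ.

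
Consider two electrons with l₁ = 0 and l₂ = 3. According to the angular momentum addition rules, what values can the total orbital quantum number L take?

L = 3

The total orbital quantum number L ranges from |l₁ − l₂| to l₁ + l₂ in integer steps.
Allowed values: L = 3.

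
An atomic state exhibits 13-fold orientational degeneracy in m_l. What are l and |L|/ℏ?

l = 6, |L| = √42 ℏ ≈ 6.481ℏ

13 = 2l + 1, so l = (13−1)/2 = 6.
Then |L| = √(l(l+1)) ℏ = √42 ℏ.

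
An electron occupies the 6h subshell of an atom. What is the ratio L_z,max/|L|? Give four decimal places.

L_z,max/|L| = 0.9129

The 6h subshell has l = 5.
|L| = √30 ℏ ≈ 5.4772ℏ, while L_z,max = lℏ = 5ℏ.
L_z,max/|L| = 5/√30 = 0.9129.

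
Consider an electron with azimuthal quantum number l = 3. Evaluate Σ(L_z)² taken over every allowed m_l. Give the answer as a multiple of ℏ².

m_l runs from −3 to 3, i.e. {-3, -2, -1, 0, 1, 2, 3}.
Summing m² from −3 to 3: Σ m_l² = 28.

Σ(L_z)² = 28 ℏ²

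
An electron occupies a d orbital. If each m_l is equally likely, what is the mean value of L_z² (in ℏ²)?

⟨L_z²⟩ = 2 ℏ²

For a d orbital, l = 2.
The allowed m_l values are -2, -1, 0, 1, 2.
Average of L_z² over 5 states: 10/5 ℏ² = 2 ℏ².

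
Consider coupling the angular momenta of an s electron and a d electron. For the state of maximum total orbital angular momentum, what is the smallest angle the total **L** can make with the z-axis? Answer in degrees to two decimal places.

θ_min ≈ 35.26°

L runs from |0 − 2| = 2 to 0 + 2 = 2.
So L can be 2.
The maximum is L = 2, with |L_tot| = ℏ√(2·3) = √6 ℏ.
The minimum angle with z is arccos(2/√6) ≈ 35.26°.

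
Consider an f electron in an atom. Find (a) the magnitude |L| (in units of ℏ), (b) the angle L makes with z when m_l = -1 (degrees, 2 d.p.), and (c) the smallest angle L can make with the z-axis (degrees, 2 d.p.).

F corresponds to l = 3.
|L| = ℏ√(3·4) = 2√3 ℏ ≈ 3.464ℏ.
For m_l = -1: cos θ = -1/√12, θ ≈ 106.78°.
cos θ_min = 3/√12, so θ_min ≈ 30.00°.

|L| = 2√3 ℏ ≈ 3.464ℏ; θ(m_l=-1) ≈ 106.78°; θ_min ≈ 30.00°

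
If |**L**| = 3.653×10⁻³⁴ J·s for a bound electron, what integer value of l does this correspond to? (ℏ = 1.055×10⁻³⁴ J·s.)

In units of ℏ, |L| ≈ 3.463.
(|L|/ℏ)² = l(l+1) ≈ 11.99 ⇒ l = 3.

l = 3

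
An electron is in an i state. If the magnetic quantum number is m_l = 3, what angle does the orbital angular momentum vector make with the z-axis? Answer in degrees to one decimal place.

θ ≈ 62.4°

An i state has l = 6.
|L| = √(l(l+1)) ℏ = √42 ℏ.
L_z = m_l ℏ = 3ℏ.
cos θ = L_z/|L| = 3/√42, so θ ≈ 62.4°.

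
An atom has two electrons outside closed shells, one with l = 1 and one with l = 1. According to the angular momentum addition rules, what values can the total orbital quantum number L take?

L = 0, 1, 2

Angular momentum addition gives L = |l₁ − l₂|, …, l₁ + l₂.
So L can be 0, 1, 2.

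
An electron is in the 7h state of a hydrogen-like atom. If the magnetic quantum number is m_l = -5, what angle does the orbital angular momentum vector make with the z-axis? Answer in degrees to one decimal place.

The 7h subshell has l = 5.
|L| = √(l(l+1)) ℏ = √30 ℏ.
L_z = m_l ℏ = −5ℏ.
cos θ = L_z/|L| = -5/√30, so θ ≈ 155.9°.

θ ≈ 155.9°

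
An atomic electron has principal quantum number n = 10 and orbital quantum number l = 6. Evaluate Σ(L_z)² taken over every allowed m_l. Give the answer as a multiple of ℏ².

Σ(L_z)² = 182 ℏ²

m_l ∈ {-6, -5, -4, -3, -2, -1, 0, 1, 2, 3, 4, 5, 6}.
Σ m_l² = l(l+1)(2l+1)/3 = 6·7·13/3 = 182.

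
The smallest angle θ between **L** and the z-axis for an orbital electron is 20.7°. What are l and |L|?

cos²θ_min = l/(l+1) = 0.8751.
l = cos²θ/sin²θ ≈ 7.
Then |L| = ℏ√(7·8) = 2√14 ℏ.

l = 7, |L| = 2√14 ℏ ≈ 7.483ℏ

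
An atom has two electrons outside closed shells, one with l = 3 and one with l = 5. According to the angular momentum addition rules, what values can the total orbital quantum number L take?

L = 2, 3, 4, 5, 6, 7, 8

By the triangle rule, |l₁ − l₂| ≤ L ≤ l₁ + l₂.
So L can be 2, 3, 4, 5, 6, 7, 8.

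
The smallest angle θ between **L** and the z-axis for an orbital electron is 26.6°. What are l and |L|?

l = 4, |L| = 2√5 ℏ ≈ 4.472ℏ

cos θ_min = l/√(l(l+1)) = √(l/(l+1)), so l/(l+1) = cos²(26.6°) = 0.7995.
Thus l = 0.7995/(1 − 0.7995) ≈ 4.
Then |L| = ℏ√(4·5) = 2√5 ℏ.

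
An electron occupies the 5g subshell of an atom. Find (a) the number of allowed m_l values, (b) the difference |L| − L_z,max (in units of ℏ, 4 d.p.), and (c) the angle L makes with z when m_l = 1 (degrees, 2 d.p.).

For 5g, l = 4.
There are 2l+1 = 9 values of m_l.
|L| − L_z,max = (2√5 − 4)ℏ ≈ 0.4721ℏ.
For m_l = 1: cos θ = 1/√20, θ ≈ 77.08°.

9 values; |L|−L_z,max ≈ 0.4721ℏ; θ(m_l=1) ≈ 77.08°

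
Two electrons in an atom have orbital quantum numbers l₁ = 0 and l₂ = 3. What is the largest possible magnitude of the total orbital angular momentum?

|L_tot|_max = 2√3 ℏ ≈ 3.464ℏ

Angular momentum addition gives L = |l₁ − l₂|, …, l₁ + l₂.
L ∈ {3}.
The largest magnitude corresponds to L = 3: |L_tot| = ℏ√(3·4) = 2√3 ℏ.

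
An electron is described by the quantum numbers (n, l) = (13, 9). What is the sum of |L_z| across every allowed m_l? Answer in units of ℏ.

m_l runs from −9 to 9, i.e. {-9, -8, -7, -6, -5, -4, -3, -2, -1, 0, 1, 2, 3, 4, 5, 6, 7, 8, 9}.
Σ|m_l| = 2·9(9+1)/2 = 90.

Σ|L_z| = 90 ℏ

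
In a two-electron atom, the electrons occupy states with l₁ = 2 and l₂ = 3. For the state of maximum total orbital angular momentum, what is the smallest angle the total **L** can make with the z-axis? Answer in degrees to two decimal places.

θ_min ≈ 24.09°

The total orbital quantum number L ranges from |l₁ − l₂| to l₁ + l₂ in integer steps.
So L can be 1, 2, 3, 4, 5.
The maximum is L = 5, with |L_tot| = ℏ√(5·6) = √30 ℏ.
The minimum angle with z is arccos(5/√30) ≈ 24.09°.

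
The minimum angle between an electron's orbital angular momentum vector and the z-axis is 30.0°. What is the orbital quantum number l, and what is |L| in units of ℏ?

cos θ_min = l/√(l(l+1)) = √(l/(l+1)), so l/(l+1) = cos²(30.0°) = 0.7500.
l = cos²θ/sin²θ ≈ 3.
Then |L| = ℏ√(3·4) = 2√3 ℏ.

l = 3, |L| = 2√3 ℏ ≈ 3.464ℏ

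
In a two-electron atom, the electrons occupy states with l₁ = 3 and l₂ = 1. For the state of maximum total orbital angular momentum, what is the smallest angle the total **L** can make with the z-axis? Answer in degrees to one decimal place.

θ_min ≈ 26.6°

By the triangle rule, |l₁ − l₂| ≤ L ≤ l₁ + l₂.
So L can be 2, 3, 4.
The maximum is L = 4, with |L_tot| = ℏ√(4·5) = 2√5 ℏ.
The minimum angle with z is arccos(4/√20) ≈ 26.6°.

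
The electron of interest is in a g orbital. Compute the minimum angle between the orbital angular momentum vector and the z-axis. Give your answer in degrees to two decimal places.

θ_min ≈ 26.57°

For a g orbital, l = 4.
|L| = ℏ√(l(l+1)) = 2√5 ℏ.
The smallest angle corresponds to the largest L_z, i.e. m_l = l = 4, giving L_z = 4ℏ.
cos θ_min = 4/√20, so θ_min ≈ 26.57°.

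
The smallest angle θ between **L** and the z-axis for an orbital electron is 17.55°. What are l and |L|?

l = 10, |L| = √110 ℏ ≈ 10.488ℏ

cos²θ_min = l/(l+1) = 0.9091.
Thus l = 0.9091/(1 − 0.9091) ≈ 10.
Then |L| = ℏ√(10·11) = √110 ℏ.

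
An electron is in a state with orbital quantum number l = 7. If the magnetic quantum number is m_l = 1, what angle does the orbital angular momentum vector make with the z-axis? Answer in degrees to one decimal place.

θ ≈ 82.3°

|L| = √(l(l+1)) ℏ = 2√14 ℏ.
L_z = m_l ℏ = 1ℏ.
cos θ = L_z/|L| = 1/√56, so θ ≈ 82.3°.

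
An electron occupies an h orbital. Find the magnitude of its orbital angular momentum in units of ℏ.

|L| = √30 ℏ ≈ 5.477ℏ

For an h orbital, l = 5.
|L| = ℏ√(l(l+1)) = ℏ√(5·6) = √30 ℏ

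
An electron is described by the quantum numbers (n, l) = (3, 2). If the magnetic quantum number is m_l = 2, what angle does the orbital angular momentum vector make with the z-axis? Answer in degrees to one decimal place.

|L|² = l(l+1)ℏ² = 6ℏ², so |L| = √6 ℏ.
L_z = m_l ℏ = 2ℏ.
cos θ = L_z/|L| = 2/√6, so θ ≈ 35.3°.

θ ≈ 35.3°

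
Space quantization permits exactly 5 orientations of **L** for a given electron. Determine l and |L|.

Since there are 2l+1 = 5 values of m_l, l = 2.
Then |L| = √(l(l+1)) ℏ = √6 ℏ.

l = 2, |L| = √6 ℏ ≈ 2.449ℏ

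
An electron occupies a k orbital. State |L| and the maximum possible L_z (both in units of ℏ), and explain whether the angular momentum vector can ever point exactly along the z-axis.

No: L_z,max = 7ℏ < |L| = 2√14 ℏ ≈ 7.483ℏ

K corresponds to l = 7.
|L| = 2√14 ℏ ≈ 7.4833ℏ, while L_z,max = lℏ = 7ℏ.
Since |L| > L_z,max, the vector can never point exactly along z; the closest it comes is θ_min = arccos(7/√56) ≈ 20.7°.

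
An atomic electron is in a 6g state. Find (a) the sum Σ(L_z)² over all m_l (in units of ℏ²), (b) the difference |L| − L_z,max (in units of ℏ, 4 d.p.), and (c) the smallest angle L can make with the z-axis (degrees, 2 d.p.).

Σ(L_z)² = 60 ℏ²; |L|−L_z,max ≈ 0.4721ℏ; θ_min ≈ 26.57°

6g means n = 6, l = 4.
Σ m_l² = 60, so Σ(L_z)² = 60 ℏ².
|L| − L_z,max = (2√5 − 4)ℏ ≈ 0.4721ℏ.
cos θ_min = 4/√20, so θ_min ≈ 26.57°.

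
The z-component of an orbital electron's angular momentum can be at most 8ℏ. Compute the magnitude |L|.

The maximum L_z equals lℏ, giving l = 8.
|L| = √(l(l+1)) ℏ = 6√2 ℏ.

|L| = 6√2 ℏ ≈ 8.485ℏ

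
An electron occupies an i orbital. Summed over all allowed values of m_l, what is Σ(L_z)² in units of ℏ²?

Σ(L_z)² = 182 ℏ²

For an i orbital, l = 6.
The allowed m_l values are -6, -5, -4, -3, -2, -1, 0, 1, 2, 3, 4, 5, 6.
Σ m_l² = 2·(1 + 4 + 9 + 16 + 25 + 36) = 182.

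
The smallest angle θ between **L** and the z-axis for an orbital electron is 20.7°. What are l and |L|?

cos²θ_min = l/(l+1) = 0.8751.
l = cos²θ/sin²θ ≈ 7.
Then |L| = ℏ√(7·8) = 2√14 ℏ.

l = 7, |L| = 2√14 ℏ ≈ 7.483ℏ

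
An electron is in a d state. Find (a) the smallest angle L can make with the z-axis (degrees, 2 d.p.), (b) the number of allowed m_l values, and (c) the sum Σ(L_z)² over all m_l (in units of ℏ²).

For a d orbital, l = 2.
cos θ_min = 2/√6, so θ_min ≈ 35.26°.
There are 2l+1 = 5 values of m_l.
Σ m_l² = 10, so Σ(L_z)² = 10 ℏ².

θ_min ≈ 35.26°; 5 values; Σ(L_z)² = 10 ℏ²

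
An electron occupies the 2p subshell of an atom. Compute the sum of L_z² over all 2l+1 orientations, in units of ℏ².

2p means n = 2, l = 1.
m_l runs from −1 to 1, i.e. {-1, 0, 1}.
Σ m_l² = 2·(1) = 2.

Σ(L_z)² = 2 ℏ²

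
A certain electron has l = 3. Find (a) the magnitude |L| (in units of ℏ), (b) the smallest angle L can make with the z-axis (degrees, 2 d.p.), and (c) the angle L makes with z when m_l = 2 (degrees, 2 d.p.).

|L| = 2√3 ℏ ≈ 3.464ℏ; θ_min ≈ 30.00°; θ(m_l=2) ≈ 54.74°

|L| = ℏ√(3·4) = 2√3 ℏ ≈ 3.464ℏ.
cos θ_min = 3/√12, so θ_min ≈ 30.00°.
For m_l = 2: cos θ = 2/√12, θ ≈ 54.74°.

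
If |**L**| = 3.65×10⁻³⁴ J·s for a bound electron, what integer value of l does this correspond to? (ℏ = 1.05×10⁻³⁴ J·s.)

In units of ℏ, |L| ≈ 3.476.
Set l(l+1) = 12.08; the integer solution is l = 3.

l = 3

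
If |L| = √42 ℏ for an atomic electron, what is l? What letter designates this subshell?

Since |L|² = l(l+1)ℏ², l(l+1) = 42.
The positive root is l = 6.

l = 6 (i orbital)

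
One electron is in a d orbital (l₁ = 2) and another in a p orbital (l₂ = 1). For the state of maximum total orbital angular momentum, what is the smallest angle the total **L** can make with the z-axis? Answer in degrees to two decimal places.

θ_min ≈ 30.00°

L runs from |2 − 1| = 1 to 2 + 1 = 3.
L ∈ {1, 2, 3}.
The maximum is L = 3, with |L_tot| = ℏ√(3·4) = 2√3 ℏ.
The minimum angle with z is arccos(3/√12) ≈ 30.00°.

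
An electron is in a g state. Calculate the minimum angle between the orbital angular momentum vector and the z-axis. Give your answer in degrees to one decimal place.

θ_min ≈ 26.6°

For a g orbital, l = 4.
|L| = ℏ√(l(l+1)) = 2√5 ℏ.
The smallest angle corresponds to the largest L_z, i.e. m_l = l = 4, giving L_z = 4ℏ.
cos θ_min = 4/√20, so θ_min ≈ 26.6°.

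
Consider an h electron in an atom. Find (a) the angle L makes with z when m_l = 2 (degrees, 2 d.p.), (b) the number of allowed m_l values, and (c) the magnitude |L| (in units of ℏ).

For an h orbital, l = 5.
For m_l = 2: cos θ = 2/√30, θ ≈ 68.58°.
There are 2l+1 = 11 values of m_l.
|L| = ℏ√(5·6) = √30 ℏ ≈ 5.477ℏ.

θ(m_l=2) ≈ 68.58°; 11 values; |L| = √30 ℏ ≈ 5.477ℏ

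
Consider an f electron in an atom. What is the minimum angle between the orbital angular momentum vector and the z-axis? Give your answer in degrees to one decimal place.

θ_min ≈ 30.0°

For an f orbital, l = 3.
|L| = ℏ√(l(l+1)) = 2√3 ℏ.
The smallest angle corresponds to the largest L_z, i.e. m_l = l = 3, giving L_z = 3ℏ.
cos θ_min = 3/√12, so θ_min ≈ 30.0°.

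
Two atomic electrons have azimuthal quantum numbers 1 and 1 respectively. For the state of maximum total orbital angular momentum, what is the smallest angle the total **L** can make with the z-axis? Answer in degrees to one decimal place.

θ_min ≈ 35.3°

Angular momentum addition gives L = |l₁ − l₂|, …, l₁ + l₂.
Allowed values: L = 0, 1, 2.
The maximum is L = 2, with |L_tot| = ℏ√(2·3) = √6 ℏ.
The minimum angle with z is arccos(2/√6) ≈ 35.3°.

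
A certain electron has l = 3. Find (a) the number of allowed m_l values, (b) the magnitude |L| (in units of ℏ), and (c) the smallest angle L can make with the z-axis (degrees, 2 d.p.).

7 values; |L| = 2√3 ℏ ≈ 3.464ℏ; θ_min ≈ 30.00°

There are 2l+1 = 7 values of m_l.
|L| = ℏ√(3·4) = 2√3 ℏ ≈ 3.464ℏ.
cos θ_min = 3/√12, so θ_min ≈ 30.00°.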